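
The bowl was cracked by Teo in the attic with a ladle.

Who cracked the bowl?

'Teo' marks the agent of the cracking event.

Teo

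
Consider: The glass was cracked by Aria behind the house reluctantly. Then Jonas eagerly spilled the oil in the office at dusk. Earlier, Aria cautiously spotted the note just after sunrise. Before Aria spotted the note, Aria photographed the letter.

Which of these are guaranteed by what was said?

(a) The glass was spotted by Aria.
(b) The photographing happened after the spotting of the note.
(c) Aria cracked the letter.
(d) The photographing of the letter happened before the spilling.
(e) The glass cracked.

(d), (e)

(a) Not entailed — Aria spotted the note, not the glass; the glass belongs to the cracking event.
(b) Not entailed — the narrative places the photographing before the spotting, not after.
(c) Not entailed — Aria cracked the glass, not the letter; the letter belongs to the photographing event.
(d) Entailed — the narrative places the photographing before the spilling.
(e) Entailed — 'Aria cracked the glass' is causative; it entails the inchoative 'the glass cracked'.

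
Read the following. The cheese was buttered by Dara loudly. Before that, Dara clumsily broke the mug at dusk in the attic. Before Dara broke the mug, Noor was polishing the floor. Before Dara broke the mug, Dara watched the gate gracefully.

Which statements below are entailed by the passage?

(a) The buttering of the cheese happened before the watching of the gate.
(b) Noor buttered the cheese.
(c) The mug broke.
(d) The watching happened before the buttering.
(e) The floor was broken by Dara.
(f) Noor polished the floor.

(a) Not entailed — the narrative places the watching before the buttering, not after.
(b) Not entailed — the passage has Dara buttering the cheese, not Noor.
(c) Entailed — 'Dara broke the mug' is causative; it entails the inchoative 'the mug broke'.
(d) Entailed — the narrative places the watching before the buttering.
(e) Not entailed — Dara broke the mug, not the floor; the floor belongs to the polishing event.
(f) Entailed — 'polish' is an activity; 'was polishing' entails that some polishing happened, so 'polished' holds.

(c), (d), (f)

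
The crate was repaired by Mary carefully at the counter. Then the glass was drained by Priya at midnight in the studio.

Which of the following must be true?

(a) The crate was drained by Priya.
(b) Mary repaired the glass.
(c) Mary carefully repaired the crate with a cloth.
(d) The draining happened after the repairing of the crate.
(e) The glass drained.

(d), (e)

(a) Not entailed — Priya drained the glass, not the crate; the crate belongs to the repairing event.
(b) Not entailed — Mary repaired the crate, not the glass; the glass belongs to the draining event.
(c) Not entailed — 'with a cloth' adds information not in the original event.
(d) Entailed — the narrative places the repairing before the draining.
(e) Entailed — 'Priya drained the glass' is causative; it entails the inchoative 'the glass drained'.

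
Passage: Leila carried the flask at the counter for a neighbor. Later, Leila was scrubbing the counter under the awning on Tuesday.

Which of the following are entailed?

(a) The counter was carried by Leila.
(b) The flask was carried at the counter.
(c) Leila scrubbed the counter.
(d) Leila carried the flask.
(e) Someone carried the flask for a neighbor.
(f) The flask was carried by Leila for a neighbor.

(b), (c), (d), (e), (f)

(a) Not entailed — Leila carried the flask, not the counter; the counter belongs to the scrubbing event.
(b) Entailed — dropping 'for a neighbor' and generalizing the agent leaves a sub-description the original still satisfies.
(c) Entailed — 'scrub' is an activity; 'was scrubbing' entails that some scrubbing happened, so 'scrubbed' holds.
(d) Entailed — dropping 'at the counter', 'for a neighbor' leaves a sub-description the original still satisfies.
(e) Entailed — dropping 'at the counter' and generalizing the agent leaves a sub-description the original still satisfies.
(f) Entailed — every conjunct here is already in the original carrying event.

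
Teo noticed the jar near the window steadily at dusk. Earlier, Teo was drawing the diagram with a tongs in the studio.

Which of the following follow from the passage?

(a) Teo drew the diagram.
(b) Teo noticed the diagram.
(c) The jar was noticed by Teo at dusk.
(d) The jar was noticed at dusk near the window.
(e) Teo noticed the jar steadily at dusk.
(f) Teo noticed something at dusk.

(c), (d), (e), (f)

(a) Not entailed — 'was drawing' is progressive on an accomplishment; it does not entail the completed 'drew'.
(b) Not entailed — Teo noticed the jar, not the diagram; the diagram belongs to the drawing event.
(c) Entailed — every conjunct here is already in the original noticing event.
(d) Entailed — dropping 'steadily' and generalizing the agent leaves a sub-description the original still satisfies.
(e) Entailed — every conjunct here is already in the original noticing event.
(f) Entailed — dropping 'steadily', 'near the window' and generalizing the patient leaves a sub-description the original still satisfies.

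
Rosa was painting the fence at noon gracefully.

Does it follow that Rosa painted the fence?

'was painting' is progressive; for an accomplishment like 'paint the fence', it doesn't entail completion.

no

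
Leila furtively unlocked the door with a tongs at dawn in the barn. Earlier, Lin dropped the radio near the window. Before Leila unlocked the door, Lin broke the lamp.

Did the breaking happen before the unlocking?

yes

The narrative orders the breaking before the unlocking.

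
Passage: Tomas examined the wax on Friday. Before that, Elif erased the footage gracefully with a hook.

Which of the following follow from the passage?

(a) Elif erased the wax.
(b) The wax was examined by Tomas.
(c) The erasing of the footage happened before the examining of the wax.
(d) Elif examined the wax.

(a) Not entailed — Elif erased the footage, not the wax; the wax belongs to the examining event.
(b) Entailed — every conjunct here is already in the original examining event.
(c) Entailed — the narrative places the erasing before the examining.
(d) Not entailed — the passage has Tomas examining the wax, not Elif.

(b), (c)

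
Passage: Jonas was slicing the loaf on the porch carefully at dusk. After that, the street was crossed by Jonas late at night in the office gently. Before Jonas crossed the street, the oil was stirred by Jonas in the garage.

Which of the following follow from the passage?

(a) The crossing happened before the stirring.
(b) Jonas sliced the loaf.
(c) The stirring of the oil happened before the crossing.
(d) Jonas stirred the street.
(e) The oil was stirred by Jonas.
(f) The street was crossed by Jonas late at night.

(c), (e), (f)

(a) Not entailed — the narrative places the stirring before the crossing, not after.
(b) Not entailed — 'was slicing' is progressive on an accomplishment; it does not entail the completed 'sliced'.
(c) Entailed — the narrative places the stirring before the crossing.
(d) Not entailed — Jonas stirred the oil, not the street; the street belongs to the crossing event.
(e) Entailed — the original entails any weakening of itself; this just drops 'in the garage'.
(f) Entailed — every conjunct here is already in the original crossing event.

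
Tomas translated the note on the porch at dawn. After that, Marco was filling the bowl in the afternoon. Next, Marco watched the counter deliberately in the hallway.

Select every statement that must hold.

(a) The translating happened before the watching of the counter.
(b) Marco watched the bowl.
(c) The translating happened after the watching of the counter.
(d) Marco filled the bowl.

(a) Entailed — the narrative places the translating before the watching.
(b) Not entailed — Marco watched the counter, not the bowl; the bowl belongs to the filling event.
(c) Not entailed — the narrative places the translating before the watching, not after.
(d) Not entailed — 'was filling' is progressive on an accomplishment; it does not entail the completed 'filled'.

(a)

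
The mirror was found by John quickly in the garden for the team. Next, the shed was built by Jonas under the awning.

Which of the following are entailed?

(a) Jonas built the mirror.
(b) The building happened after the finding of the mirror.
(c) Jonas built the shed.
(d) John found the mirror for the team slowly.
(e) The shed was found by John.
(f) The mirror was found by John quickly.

(a) Not entailed — Jonas built the shed, not the mirror; the mirror belongs to the finding event.
(b) Entailed — the narrative places the finding before the building.
(c) Entailed — the original entails any weakening of itself; this just drops 'under the awning'.
(d) Not entailed — 'slowly' adds a manner not in (and inconsistent with) the original.
(e) Not entailed — John found the mirror, not the shed; the shed belongs to the building event.
(f) Entailed — dropping 'for the team', 'in the garden' leaves a sub-description the original still satisfies.

(b), (c), (f)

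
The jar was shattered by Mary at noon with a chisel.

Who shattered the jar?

Mary

'Mary' marks the agent of the shattering event.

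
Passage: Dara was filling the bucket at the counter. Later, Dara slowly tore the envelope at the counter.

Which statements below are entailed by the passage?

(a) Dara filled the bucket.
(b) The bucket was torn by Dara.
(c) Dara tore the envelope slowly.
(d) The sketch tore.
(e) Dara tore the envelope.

(c), (e)

(a) Not entailed — 'was filling' is progressive on an accomplishment; it does not entail the completed 'filled'.
(b) Not entailed — Dara tore the envelope, not the bucket; the bucket belongs to the filling event.
(c) Entailed — the original entails any weakening of itself; this just drops 'at the counter'.
(d) Not entailed — the envelope is what tore, not the sketch.
(e) Entailed — this follows by dropping conjuncts from the tearing event's description.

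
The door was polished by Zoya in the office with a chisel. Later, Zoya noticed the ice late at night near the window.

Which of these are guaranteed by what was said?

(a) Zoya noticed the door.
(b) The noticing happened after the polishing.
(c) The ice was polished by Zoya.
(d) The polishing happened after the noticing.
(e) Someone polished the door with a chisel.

(b), (e)

(a) Not entailed — Zoya noticed the ice, not the door; the door belongs to the polishing event.
(b) Entailed — the narrative places the polishing before the noticing.
(c) Not entailed — Zoya polished the door, not the ice; the ice belongs to the noticing event.
(d) Not entailed — the narrative places the polishing before the noticing, not after.
(e) Entailed — dropping 'in the office' and generalizing the agent leaves a sub-description the original still satisfies.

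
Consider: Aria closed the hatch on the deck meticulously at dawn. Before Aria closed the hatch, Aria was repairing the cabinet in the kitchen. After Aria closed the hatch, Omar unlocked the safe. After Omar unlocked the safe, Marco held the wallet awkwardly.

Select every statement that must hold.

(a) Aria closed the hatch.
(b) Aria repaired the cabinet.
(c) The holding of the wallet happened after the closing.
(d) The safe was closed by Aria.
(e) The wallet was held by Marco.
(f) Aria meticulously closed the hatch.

(a), (c), (e), (f)

(a) Entailed — every conjunct here is already in the original closing event.
(b) Not entailed — 'was repairing' is progressive on an accomplishment; it does not entail the completed 'repaired'.
(c) Entailed — the narrative places the closing before the holding.
(d) Not entailed — Aria closed the hatch, not the safe; the safe belongs to the unlocking event.
(e) Entailed — this follows by dropping conjuncts from the holding event's description.
(f) Entailed — every conjunct here is already in the original closing event.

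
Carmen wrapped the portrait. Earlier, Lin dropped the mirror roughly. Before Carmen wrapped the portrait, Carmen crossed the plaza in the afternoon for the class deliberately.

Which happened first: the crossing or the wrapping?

The connectives place the crossing before the wrapping.

the crossing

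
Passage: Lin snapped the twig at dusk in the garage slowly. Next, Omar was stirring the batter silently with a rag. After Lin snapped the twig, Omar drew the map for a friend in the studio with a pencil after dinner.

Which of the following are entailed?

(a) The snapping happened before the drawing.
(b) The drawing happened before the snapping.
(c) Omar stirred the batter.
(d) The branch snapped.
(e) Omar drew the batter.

(a), (c)

(a) Entailed — the narrative places the snapping before the drawing.
(b) Not entailed — the narrative places the snapping before the drawing, not after.
(c) Entailed — 'stir' is an activity; 'was stirring' entails that some stirring happened, so 'stirred' holds.
(d) Not entailed — the twig is what snapped, not the branch.
(e) Not entailed — Omar drew the map, not the batter; the batter belongs to the stirring event.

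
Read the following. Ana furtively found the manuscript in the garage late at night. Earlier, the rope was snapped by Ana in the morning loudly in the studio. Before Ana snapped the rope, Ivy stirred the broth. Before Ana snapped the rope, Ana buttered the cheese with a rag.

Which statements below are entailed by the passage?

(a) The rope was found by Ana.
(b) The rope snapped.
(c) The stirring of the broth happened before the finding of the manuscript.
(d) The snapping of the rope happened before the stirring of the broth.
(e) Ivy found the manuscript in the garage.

(a) Not entailed — Ana found the manuscript, not the rope; the rope belongs to the snapping event.
(b) Entailed — 'Ana snapped the rope' is causative; it entails the inchoative 'the rope snapped'.
(c) Entailed — the narrative places the stirring before the finding.
(d) Not entailed — the narrative places the stirring before the snapping, not after.
(e) Not entailed — the passage has Ana finding the manuscript, not Ivy.

(b), (c)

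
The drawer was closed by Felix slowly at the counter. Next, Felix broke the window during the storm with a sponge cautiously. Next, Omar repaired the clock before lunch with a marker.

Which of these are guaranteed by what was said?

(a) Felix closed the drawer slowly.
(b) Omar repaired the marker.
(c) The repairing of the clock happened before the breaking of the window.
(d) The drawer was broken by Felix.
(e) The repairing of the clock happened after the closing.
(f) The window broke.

(a) Entailed — this follows by dropping conjuncts from the closing event's description.
(b) Not entailed — the marker is the instrument, not what was repaired.
(c) Not entailed — the narrative places the breaking before the repairing, not after.
(d) Not entailed — Felix broke the window, not the drawer; the drawer belongs to the closing event.
(e) Entailed — the narrative places the closing before the repairing.
(f) Entailed — 'Felix broke the window' is causative; it entails the inchoative 'the window broke'.

(a), (e), (f)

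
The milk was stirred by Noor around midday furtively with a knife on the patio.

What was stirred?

the milk

'the milk' marks the patient of the stirring event.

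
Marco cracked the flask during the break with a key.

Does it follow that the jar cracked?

no

Nothing is said about any jar; only the flask is affected.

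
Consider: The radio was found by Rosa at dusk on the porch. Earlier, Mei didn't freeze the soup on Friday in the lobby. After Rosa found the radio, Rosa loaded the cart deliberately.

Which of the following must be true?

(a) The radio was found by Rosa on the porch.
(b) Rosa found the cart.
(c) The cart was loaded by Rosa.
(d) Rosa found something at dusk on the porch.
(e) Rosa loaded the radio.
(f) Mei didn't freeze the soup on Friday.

(a) Entailed — every conjunct here is already in the original finding event.
(b) Not entailed — Rosa found the radio, not the cart; the cart belongs to the loading event.
(c) Entailed — dropping 'deliberately' leaves a sub-description the original still satisfies.
(d) Entailed — the original entails any weakening of itself; this just generalizes the patient.
(e) Not entailed — Rosa loaded the cart, not the radio; the radio belongs to the finding event.
(f) Not entailed — dropping 'in the lobby' under negation is not valid — the original leaves open that Mei froze the soup some other way.

(a), (c), (d)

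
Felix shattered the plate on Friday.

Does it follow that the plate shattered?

'Felix shattered the plate' is the causative; it entails the inchoative 'the plate shattered'.

yes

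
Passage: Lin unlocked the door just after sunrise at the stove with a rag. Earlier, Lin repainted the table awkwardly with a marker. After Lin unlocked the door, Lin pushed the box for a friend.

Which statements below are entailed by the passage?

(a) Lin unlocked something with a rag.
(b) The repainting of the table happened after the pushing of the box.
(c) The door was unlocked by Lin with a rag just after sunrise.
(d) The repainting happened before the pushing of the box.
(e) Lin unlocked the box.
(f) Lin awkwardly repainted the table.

(a) Entailed — every conjunct here is already in the original unlocking event.
(b) Not entailed — the narrative places the repainting before the pushing, not after.
(c) Entailed — the original entails any weakening of itself; this just drops 'at the stove'.
(d) Entailed — the narrative places the repainting before the pushing.
(e) Not entailed — Lin unlocked the door, not the box; the box belongs to the pushing event.
(f) Entailed — every conjunct here is already in the original repainting event.

(a), (c), (d), (f)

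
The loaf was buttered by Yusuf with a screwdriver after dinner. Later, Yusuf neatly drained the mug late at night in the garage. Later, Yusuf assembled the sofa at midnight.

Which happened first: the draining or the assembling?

The connectives place the draining before the assembling.

the draining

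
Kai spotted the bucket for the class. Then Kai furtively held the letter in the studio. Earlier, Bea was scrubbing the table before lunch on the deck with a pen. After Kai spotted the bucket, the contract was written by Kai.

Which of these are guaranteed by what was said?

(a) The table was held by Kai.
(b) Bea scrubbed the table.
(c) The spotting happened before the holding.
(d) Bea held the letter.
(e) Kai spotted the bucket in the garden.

(a) Not entailed — Kai held the letter, not the table; the table belongs to the scrubbing event.
(b) Entailed — 'scrub' is an activity; 'was scrubbing' entails that some scrubbing happened, so 'scrubbed' holds.
(c) Entailed — the narrative places the spotting before the holding.
(d) Not entailed — the passage has Kai holding the letter, not Bea.
(e) Not entailed — 'in the garden' adds information not in the original event.

(b), (c)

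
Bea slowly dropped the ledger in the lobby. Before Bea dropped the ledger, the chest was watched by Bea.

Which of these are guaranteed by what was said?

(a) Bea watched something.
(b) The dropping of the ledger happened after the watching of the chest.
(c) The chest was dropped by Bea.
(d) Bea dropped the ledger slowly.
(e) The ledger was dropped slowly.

(a), (b), (d), (e)

(a) Entailed — this follows by dropping conjuncts from the watching event's description.
(b) Entailed — the narrative places the watching before the dropping.
(c) Not entailed — Bea dropped the ledger, not the chest; the chest belongs to the watching event.
(d) Entailed — the original entails any weakening of itself; this just drops 'in the lobby'.
(e) Entailed — this follows by dropping conjuncts from the dropping event's description.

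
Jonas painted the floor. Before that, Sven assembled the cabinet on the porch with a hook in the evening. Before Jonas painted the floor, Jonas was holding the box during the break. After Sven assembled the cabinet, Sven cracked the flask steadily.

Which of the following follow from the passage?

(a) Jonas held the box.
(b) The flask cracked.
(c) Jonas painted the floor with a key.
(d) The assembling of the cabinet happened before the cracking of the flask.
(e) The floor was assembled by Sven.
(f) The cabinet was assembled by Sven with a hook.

(a), (b), (d), (f)

(a) Entailed — 'hold' is an activity; 'was holding' entails that some holding happened, so 'held' holds.
(b) Entailed — 'Sven cracked the flask' is causative; it entails the inchoative 'the flask cracked'.
(c) Not entailed — 'with a key' adds information not in the original event.
(d) Entailed — the narrative places the assembling before the cracking.
(e) Not entailed — Sven assembled the cabinet, not the floor; the floor belongs to the painting event.
(f) Entailed — every conjunct here is already in the original assembling event.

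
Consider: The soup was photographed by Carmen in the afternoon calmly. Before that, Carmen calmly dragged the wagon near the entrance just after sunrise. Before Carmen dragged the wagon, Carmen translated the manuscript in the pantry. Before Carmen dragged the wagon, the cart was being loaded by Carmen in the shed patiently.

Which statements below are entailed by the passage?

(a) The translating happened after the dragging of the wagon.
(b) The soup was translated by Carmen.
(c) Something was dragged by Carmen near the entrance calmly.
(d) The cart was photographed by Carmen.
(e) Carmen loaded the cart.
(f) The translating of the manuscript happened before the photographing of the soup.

(c), (f)

(a) Not entailed — the narrative places the translating before the dragging, not after.
(b) Not entailed — Carmen translated the manuscript, not the soup; the soup belongs to the photographing event.
(c) Entailed — the original entails any weakening of itself; this just drops 'just after sunrise' and generalizes the patient.
(d) Not entailed — Carmen photographed the soup, not the cart; the cart belongs to the loading event.
(e) Not entailed — 'was loading' is progressive on an accomplishment; it does not entail the completed 'loaded'.
(f) Entailed — the narrative places the translating before the photographing.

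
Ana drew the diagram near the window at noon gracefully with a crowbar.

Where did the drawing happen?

near the window

'near the window' marks the location of the drawing event.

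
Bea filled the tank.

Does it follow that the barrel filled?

Nothing is said about any barrel; only the tank is affected.

no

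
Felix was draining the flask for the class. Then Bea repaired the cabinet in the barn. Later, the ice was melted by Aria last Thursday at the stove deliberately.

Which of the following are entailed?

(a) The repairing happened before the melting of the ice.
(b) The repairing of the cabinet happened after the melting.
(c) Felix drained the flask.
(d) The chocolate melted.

(a)

(a) Entailed — the narrative places the repairing before the melting.
(b) Not entailed — the narrative places the repairing before the melting, not after.
(c) Not entailed — 'was draining' is progressive on an accomplishment; it does not entail the completed 'drained'.
(d) Not entailed — the ice is what melted, not the chocolate.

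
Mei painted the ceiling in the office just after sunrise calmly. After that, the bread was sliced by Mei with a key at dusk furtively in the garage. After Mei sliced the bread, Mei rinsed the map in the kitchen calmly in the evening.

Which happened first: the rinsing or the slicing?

The connectives place the slicing before the rinsing.

the slicing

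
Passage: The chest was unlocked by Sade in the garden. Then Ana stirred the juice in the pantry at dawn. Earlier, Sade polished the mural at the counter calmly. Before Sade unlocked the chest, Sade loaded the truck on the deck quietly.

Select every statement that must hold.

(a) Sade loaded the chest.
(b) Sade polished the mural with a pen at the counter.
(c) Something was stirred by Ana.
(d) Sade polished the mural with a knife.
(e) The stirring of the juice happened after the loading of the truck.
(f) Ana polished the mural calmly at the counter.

(a) Not entailed — Sade loaded the truck, not the chest; the chest belongs to the unlocking event.
(b) Not entailed — 'with a pen' adds information not in the original event.
(c) Entailed — every conjunct here is already in the original stirring event.
(d) Not entailed — 'with a knife' adds information not in the original event.
(e) Entailed — the narrative places the loading before the stirring.
(f) Not entailed — the passage has Sade polishing the mural, not Ana.

(c), (e)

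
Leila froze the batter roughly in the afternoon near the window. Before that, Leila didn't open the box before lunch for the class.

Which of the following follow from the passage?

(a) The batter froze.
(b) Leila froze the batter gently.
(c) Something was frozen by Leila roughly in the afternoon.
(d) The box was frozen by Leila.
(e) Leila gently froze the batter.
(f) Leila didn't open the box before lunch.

(a) Entailed — 'Leila froze the batter' is causative; it entails the inchoative 'the batter froze'.
(b) Not entailed — 'gently' adds a manner not in (and inconsistent with) the original.
(c) Entailed — this follows by dropping conjuncts from the freezing event's description.
(d) Not entailed — Leila froze the batter, not the box; the box belongs to the opening event.
(e) Not entailed — 'gently' adds a manner not in (and inconsistent with) the original.
(f) Not entailed — dropping 'for the class' under negation is not valid — the original leaves open that Leila opened the box some other way.

(a), (c)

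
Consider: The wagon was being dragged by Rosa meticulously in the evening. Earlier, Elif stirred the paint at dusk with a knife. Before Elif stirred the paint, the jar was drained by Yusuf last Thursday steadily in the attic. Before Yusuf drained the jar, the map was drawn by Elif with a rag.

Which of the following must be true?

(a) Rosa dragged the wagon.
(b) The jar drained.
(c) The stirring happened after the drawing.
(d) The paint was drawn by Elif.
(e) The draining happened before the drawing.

(a) Entailed — 'drag' is an activity; 'was dragging' entails that some dragging happened, so 'dragged' holds.
(b) Entailed — 'Yusuf drained the jar' is causative; it entails the inchoative 'the jar drained'.
(c) Entailed — the narrative places the drawing before the stirring.
(d) Not entailed — Elif drew the map, not the paint; the paint belongs to the stirring event.
(e) Not entailed — the narrative places the drawing before the draining, not after.

(a), (b), (c)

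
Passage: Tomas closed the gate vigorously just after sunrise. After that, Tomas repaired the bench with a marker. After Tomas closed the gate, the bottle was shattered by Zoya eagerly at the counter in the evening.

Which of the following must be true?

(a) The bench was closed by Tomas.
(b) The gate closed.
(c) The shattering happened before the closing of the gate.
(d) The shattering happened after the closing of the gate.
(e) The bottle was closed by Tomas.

(a) Not entailed — Tomas closed the gate, not the bench; the bench belongs to the repairing event.
(b) Entailed — 'Tomas closed the gate' is causative; it entails the inchoative 'the gate closed'.
(c) Not entailed — the narrative places the closing before the shattering, not after.
(d) Entailed — the narrative places the closing before the shattering.
(e) Not entailed — Tomas closed the gate, not the bottle; the bottle belongs to the shattering event.

(b), (d)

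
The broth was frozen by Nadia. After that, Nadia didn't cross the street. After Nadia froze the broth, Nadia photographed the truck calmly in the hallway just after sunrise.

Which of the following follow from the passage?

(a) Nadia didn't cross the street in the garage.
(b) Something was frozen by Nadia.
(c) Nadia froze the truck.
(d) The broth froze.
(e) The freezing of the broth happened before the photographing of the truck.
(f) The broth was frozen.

(a) Entailed — under negation, adding a further restriction is entailed: if no such crossing event occurred, none occurred in the garage either.
(b) Entailed — generalizing the patient leaves a sub-description the original still satisfies.
(c) Not entailed — Nadia froze the broth, not the truck; the truck belongs to the photographing event.
(d) Entailed — 'Nadia froze the broth' is causative; it entails the inchoative 'the broth froze'.
(e) Entailed — the narrative places the freezing before the photographing.
(f) Entailed — generalizing the agent leaves a sub-description the original still satisfies.

(a), (b), (d), (e), (f)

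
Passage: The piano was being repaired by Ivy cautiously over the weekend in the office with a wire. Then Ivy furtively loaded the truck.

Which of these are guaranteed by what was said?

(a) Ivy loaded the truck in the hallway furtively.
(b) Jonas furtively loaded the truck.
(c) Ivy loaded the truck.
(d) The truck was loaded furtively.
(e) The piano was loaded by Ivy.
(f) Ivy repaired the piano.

(c), (d)

(a) Not entailed — 'in the hallway' adds information not in the original event.
(b) Not entailed — the passage has Ivy loading the truck, not Jonas.
(c) Entailed — the original entails any weakening of itself; this just drops 'furtively'.
(d) Entailed — the original entails any weakening of itself; this just generalizes the agent.
(e) Not entailed — Ivy loaded the truck, not the piano; the piano belongs to the repairing event.
(f) Not entailed — 'was repairing' is progressive on an accomplishment; it does not entail the completed 'repaired'.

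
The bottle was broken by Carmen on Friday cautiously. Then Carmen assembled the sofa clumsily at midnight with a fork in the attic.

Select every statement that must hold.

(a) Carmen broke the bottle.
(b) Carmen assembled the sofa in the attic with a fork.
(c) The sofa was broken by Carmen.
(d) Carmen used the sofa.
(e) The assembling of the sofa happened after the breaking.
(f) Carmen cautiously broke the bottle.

(a), (b), (e), (f)

(a) Entailed — dropping 'on Friday', 'cautiously' leaves a sub-description the original still satisfies.
(b) Entailed — the original entails any weakening of itself; this just drops 'at midnight', 'clumsily'.
(c) Not entailed — Carmen broke the bottle, not the sofa; the sofa belongs to the assembling event.
(d) Not entailed — the sofa is the patient, not an instrument — Carmen used a fork.
(e) Entailed — the narrative places the breaking before the assembling.
(f) Entailed — the original entails any weakening of itself; this just drops 'on Friday'.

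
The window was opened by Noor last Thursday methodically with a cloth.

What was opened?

'the window' marks the patient of the opening event.

the window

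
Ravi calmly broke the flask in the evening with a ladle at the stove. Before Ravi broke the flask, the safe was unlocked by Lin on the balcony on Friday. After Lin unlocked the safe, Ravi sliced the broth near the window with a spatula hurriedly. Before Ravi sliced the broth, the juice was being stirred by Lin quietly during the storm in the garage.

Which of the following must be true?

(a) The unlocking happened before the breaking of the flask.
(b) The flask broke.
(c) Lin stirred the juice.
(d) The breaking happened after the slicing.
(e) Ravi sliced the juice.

(a) Entailed — the narrative places the unlocking before the breaking.
(b) Entailed — 'Ravi broke the flask' is causative; it entails the inchoative 'the flask broke'.
(c) Entailed — 'stir' is an activity; 'was stirring' entails that some stirring happened, so 'stirred' holds.
(d) Not entailed — the narrative doesn't order the slicing relative to the breaking.
(e) Not entailed — Ravi sliced the broth, not the juice; the juice belongs to the stirring event.

(a), (b), (c)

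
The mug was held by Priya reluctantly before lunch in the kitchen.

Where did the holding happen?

'in the kitchen' marks the location of the holding event.

in the kitchen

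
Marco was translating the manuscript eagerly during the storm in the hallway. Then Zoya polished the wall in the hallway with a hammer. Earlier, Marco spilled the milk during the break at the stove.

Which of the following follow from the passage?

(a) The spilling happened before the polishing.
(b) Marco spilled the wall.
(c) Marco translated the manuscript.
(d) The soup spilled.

(a)

(a) Entailed — the narrative places the spilling before the polishing.
(b) Not entailed — Marco spilled the milk, not the wall; the wall belongs to the polishing event.
(c) Not entailed — 'was translating' is progressive on an accomplishment; it does not entail the completed 'translated'.
(d) Not entailed — the milk is what spilled, not the soup.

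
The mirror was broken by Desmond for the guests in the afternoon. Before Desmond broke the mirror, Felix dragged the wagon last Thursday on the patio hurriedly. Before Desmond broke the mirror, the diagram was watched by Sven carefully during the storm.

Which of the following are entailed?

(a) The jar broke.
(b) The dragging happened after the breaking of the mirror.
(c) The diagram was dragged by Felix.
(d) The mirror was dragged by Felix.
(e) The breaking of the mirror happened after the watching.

(a) Not entailed — the mirror is what broke, not the jar.
(b) Not entailed — the narrative places the dragging before the breaking, not after.
(c) Not entailed — Felix dragged the wagon, not the diagram; the diagram belongs to the watching event.
(d) Not entailed — Felix dragged the wagon, not the mirror; the mirror belongs to the breaking event.
(e) Entailed — the narrative places the watching before the breaking.

(e)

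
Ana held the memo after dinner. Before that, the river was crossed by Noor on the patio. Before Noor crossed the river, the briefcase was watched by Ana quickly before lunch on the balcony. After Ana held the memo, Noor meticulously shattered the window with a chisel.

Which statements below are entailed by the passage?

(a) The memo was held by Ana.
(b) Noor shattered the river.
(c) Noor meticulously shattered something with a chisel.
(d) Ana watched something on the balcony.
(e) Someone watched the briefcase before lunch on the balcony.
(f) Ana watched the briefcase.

(a), (c), (d), (e), (f)

(a) Entailed — dropping 'after dinner' leaves a sub-description the original still satisfies.
(b) Not entailed — Noor shattered the window, not the river; the river belongs to the crossing event.
(c) Entailed — generalizing the patient leaves a sub-description the original still satisfies.
(d) Entailed — every conjunct here is already in the original watching event.
(e) Entailed — this follows by dropping conjuncts from the watching event's description.
(f) Entailed — the original entails any weakening of itself; this just drops 'on the balcony', 'before lunch', 'quickly'.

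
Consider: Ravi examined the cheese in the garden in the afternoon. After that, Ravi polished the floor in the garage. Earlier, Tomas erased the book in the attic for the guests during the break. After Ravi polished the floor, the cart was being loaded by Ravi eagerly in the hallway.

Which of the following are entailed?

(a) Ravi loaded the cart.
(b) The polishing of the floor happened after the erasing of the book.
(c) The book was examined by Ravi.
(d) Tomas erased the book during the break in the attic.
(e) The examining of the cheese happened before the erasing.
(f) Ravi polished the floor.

(b), (d), (f)

(a) Not entailed — 'was loading' is progressive on an accomplishment; it does not entail the completed 'loaded'.
(b) Entailed — the narrative places the erasing before the polishing.
(c) Not entailed — Ravi examined the cheese, not the book; the book belongs to the erasing event.
(d) Entailed — this follows by dropping conjuncts from the erasing event's description.
(e) Not entailed — the narrative doesn't order the examining relative to the erasing.
(f) Entailed — dropping 'in the garage' leaves a sub-description the original still satisfies.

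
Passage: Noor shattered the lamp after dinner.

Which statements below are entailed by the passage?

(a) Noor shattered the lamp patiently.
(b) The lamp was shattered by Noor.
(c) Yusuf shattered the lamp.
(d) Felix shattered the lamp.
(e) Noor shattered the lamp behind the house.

(b)

(a) Not entailed — 'patiently' adds information not in the original event.
(b) Entailed — the original entails any weakening of itself; this just drops 'after dinner'.
(c) Not entailed — the passage has Noor shattering the lamp, not Yusuf.
(d) Not entailed — the passage has Noor shattering the lamp, not Felix.
(e) Not entailed — 'behind the house' adds information not in the original event.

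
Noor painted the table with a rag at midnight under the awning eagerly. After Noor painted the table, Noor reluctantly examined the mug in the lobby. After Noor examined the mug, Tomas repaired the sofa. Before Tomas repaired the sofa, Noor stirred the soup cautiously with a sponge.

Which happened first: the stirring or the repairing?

The connectives place the stirring before the repairing.

the stirring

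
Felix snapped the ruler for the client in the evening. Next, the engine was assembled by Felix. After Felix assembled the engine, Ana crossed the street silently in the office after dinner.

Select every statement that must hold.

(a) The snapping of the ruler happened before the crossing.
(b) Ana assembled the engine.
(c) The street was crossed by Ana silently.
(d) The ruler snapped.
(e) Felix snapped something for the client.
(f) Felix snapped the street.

(a) Entailed — the narrative places the snapping before the crossing.
(b) Not entailed — the passage has Felix assembling the engine, not Ana.
(c) Entailed — dropping 'after dinner', 'in the office' leaves a sub-description the original still satisfies.
(d) Entailed — 'Felix snapped the ruler' is causative; it entails the inchoative 'the ruler snapped'.
(e) Entailed — every conjunct here is already in the original snapping event.
(f) Not entailed — Felix snapped the ruler, not the street; the street belongs to the crossing event.

(a), (c), (d), (e)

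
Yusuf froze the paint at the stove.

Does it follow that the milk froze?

Nothing is said about any milk; only the paint is affected.

no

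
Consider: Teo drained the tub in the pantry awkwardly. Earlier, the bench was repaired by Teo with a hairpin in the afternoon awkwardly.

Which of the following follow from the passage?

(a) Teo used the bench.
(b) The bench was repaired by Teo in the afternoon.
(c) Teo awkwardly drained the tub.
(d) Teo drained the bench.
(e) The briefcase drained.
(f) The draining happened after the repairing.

(a) Not entailed — the bench is the patient, not an instrument — Teo used a hairpin.
(b) Entailed — this follows by dropping conjuncts from the repairing event's description.
(c) Entailed — every conjunct here is already in the original draining event.
(d) Not entailed — Teo drained the tub, not the bench; the bench belongs to the repairing event.
(e) Not entailed — the tub is what drained, not the briefcase.
(f) Entailed — the narrative places the repairing before the draining.

(b), (c), (f)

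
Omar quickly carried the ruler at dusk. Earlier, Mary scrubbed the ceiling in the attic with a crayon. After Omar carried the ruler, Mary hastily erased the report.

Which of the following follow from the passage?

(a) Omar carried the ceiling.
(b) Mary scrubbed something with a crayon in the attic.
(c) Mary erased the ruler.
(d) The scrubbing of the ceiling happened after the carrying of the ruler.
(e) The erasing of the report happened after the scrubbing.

(b), (e)

(a) Not entailed — Omar carried the ruler, not the ceiling; the ceiling belongs to the scrubbing event.
(b) Entailed — the original entails any weakening of itself; this just generalizes the patient.
(c) Not entailed — Mary erased the report, not the ruler; the ruler belongs to the carrying event.
(d) Not entailed — the narrative places the scrubbing before the carrying, not after.
(e) Entailed — the narrative places the scrubbing before the erasing.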